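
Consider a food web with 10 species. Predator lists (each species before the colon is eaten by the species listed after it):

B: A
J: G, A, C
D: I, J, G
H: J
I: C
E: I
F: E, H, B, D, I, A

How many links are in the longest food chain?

3 links

One longest chain: F → H → J → G.
It has 4 species and 3 links.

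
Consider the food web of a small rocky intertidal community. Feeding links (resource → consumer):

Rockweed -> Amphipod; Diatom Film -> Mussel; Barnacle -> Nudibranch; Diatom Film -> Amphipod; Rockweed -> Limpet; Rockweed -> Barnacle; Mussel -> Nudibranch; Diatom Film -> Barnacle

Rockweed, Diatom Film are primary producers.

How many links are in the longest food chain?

One longest chain: Diatom Film → Mussel → Nudibranch.
It has 3 species and 2 links.

2 links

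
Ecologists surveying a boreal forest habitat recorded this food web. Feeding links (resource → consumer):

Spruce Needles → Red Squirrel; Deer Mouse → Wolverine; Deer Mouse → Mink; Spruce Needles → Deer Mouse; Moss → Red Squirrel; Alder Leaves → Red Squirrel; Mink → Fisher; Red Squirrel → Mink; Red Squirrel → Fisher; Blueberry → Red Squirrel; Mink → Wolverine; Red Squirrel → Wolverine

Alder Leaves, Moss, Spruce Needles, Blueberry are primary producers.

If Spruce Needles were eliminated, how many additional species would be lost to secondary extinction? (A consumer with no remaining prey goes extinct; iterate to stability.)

1

Remove Spruce Needles.
Round 1: Deer Mouse (all prey gone) → extinct.
No further losses. Total secondary extinctions: 1.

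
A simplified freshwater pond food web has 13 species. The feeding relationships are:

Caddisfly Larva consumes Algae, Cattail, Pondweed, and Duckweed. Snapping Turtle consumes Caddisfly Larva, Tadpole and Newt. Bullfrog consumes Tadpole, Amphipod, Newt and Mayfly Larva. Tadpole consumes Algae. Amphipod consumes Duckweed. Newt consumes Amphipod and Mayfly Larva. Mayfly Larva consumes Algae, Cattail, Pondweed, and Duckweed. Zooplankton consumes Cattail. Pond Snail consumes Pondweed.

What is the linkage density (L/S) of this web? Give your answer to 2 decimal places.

L/S = 1.62

There are L = 21 links among S = 13 species.
L/S = 21/13 = 1.6154 ≈ 1.62.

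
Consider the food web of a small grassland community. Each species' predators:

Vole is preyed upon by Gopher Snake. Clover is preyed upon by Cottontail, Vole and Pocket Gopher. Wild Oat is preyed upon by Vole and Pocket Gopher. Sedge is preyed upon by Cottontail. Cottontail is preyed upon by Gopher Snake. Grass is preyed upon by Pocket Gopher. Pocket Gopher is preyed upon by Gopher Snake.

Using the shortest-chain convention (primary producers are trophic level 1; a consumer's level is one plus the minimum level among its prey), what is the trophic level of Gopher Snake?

Trophic level 3

Clover is a producer → level 1.
Pocket Gopher eats Clover → level 2.
Gopher Snake eats Pocket Gopher → level 3.
No prey of Gopher Snake is below level 2, so 3 is the minimum.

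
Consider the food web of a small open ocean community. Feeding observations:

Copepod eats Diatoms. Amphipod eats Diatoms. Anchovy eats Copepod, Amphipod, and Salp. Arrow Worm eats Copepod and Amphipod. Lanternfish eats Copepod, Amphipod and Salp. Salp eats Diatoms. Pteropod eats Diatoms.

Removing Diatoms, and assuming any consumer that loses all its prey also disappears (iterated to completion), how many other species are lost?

7

Remove Diatoms.
Round 1: Pteropod (all prey gone), Salp (all prey gone), Amphipod (all prey gone), Copepod (all prey gone) → extinct.
Round 2: Arrow Worm (all prey gone), Anchovy (all prey gone), Lanternfish (all prey gone) → extinct.
No further losses. Total secondary extinctions: 7.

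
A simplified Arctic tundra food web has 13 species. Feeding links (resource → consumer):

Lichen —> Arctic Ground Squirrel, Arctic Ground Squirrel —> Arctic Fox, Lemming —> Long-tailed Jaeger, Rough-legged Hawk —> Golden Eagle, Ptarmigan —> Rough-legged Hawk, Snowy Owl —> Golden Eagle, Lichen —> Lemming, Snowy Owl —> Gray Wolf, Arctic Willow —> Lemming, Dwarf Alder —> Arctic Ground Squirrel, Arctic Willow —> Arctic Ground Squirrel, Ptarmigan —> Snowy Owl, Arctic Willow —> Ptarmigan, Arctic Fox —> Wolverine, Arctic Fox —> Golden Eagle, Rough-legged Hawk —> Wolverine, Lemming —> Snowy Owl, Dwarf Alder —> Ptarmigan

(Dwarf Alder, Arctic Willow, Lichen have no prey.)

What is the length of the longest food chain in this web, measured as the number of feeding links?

One longest chain: Dwarf Alder → Arctic Ground Squirrel → Arctic Fox → Wolverine.
It has 4 species and 3 links.

3 links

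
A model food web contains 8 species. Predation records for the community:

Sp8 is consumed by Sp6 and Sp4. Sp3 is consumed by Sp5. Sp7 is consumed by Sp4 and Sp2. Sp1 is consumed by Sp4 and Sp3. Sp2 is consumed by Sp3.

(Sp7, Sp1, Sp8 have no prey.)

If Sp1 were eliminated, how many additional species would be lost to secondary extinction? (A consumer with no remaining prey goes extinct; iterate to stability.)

0

Remove Sp1.
Every predator of it retains at least one other prey: Sp4 still has Sp7, Sp8; Sp3 still has Sp2.
No consumer loses all prey, so no secondary extinctions occur.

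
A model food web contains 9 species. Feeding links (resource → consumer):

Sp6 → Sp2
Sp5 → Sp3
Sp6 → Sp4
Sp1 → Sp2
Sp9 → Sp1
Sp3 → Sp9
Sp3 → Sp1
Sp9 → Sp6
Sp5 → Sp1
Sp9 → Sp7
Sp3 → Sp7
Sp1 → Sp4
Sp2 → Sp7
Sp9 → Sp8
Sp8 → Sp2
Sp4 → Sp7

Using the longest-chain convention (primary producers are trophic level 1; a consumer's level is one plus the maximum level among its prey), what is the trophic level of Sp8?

Sp5 is a producer → level 1.
Sp3 eats Sp5 → level 2.
Sp9 eats Sp3 → level 3.
Sp8 eats Sp9 → level 4.

Trophic level 4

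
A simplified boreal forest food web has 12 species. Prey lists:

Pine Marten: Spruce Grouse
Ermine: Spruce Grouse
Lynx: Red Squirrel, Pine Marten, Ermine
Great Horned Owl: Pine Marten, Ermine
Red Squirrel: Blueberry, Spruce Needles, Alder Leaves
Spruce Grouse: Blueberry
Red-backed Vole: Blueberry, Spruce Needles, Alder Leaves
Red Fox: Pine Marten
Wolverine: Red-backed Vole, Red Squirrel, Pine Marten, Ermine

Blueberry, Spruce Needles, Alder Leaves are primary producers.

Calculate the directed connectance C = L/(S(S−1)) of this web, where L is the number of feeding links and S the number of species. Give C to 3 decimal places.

C = 0.144

The web has S = 12 species and L = 19 feeding links.
C = L / (S(S−1)) = 19 / 132 = 0.1439 ≈ 0.144.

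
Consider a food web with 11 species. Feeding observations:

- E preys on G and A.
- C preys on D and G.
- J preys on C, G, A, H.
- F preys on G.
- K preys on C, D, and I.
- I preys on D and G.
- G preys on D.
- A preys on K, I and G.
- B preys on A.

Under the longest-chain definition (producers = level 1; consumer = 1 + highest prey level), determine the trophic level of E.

D is a producer → level 1.
G eats D → level 2.
C eats G (level 2); other prey at levels: D 1 → level 3.
K eats C (level 3); other prey at levels: D 1, I 3 → level 4.
A eats K (level 4); other prey at levels: G 2, I 3 → level 5.
E eats A (level 5); other prey at levels: G 2 → level 6.

Trophic level 6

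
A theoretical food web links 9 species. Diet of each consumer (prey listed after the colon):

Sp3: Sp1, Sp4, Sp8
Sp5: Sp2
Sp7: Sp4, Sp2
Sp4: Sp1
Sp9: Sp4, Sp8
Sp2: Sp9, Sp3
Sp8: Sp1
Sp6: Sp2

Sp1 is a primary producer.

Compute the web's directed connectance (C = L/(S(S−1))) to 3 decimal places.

C = 0.181

The web has S = 9 species and L = 13 feeding links.
C = L / (S(S−1)) = 13 / 72 = 0.1806 ≈ 0.181.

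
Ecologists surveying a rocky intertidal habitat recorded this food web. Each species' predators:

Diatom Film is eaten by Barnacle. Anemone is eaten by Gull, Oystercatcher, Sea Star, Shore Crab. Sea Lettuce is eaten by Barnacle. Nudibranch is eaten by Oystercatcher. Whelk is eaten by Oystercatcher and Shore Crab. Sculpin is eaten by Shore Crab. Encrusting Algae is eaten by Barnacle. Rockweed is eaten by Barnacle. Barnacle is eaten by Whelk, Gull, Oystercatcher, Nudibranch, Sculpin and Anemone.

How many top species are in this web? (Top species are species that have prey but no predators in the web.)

Top species (has prey, but nothing eats it): Shore Crab, Oystercatcher, Sea Star, Gull.
Count: 4.

4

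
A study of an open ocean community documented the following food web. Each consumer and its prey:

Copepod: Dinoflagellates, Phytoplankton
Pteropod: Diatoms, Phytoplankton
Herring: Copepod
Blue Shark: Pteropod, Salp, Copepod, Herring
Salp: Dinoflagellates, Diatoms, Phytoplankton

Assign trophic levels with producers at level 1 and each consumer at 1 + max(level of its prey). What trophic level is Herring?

Dinoflagellates is a producer → level 1.
Copepod eats Dinoflagellates (level 1); other prey at levels: Phytoplankton 1 → level 2.
Herring eats Copepod → level 3.

Trophic level 3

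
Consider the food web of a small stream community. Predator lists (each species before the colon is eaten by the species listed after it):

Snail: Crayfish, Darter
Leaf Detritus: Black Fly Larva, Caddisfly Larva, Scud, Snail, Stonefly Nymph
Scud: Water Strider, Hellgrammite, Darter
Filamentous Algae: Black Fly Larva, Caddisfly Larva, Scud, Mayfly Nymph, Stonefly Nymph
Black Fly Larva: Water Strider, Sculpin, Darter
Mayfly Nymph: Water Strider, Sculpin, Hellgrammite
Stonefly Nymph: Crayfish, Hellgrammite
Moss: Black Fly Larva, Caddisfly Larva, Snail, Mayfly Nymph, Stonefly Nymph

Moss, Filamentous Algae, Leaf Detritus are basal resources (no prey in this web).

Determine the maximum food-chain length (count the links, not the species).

One longest chain: Moss → Stonefly Nymph → Crayfish.
It has 3 species and 2 links.

2 links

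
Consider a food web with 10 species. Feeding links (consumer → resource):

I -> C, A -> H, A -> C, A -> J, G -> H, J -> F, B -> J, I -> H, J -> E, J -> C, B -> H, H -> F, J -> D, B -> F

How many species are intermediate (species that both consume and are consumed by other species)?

2

Intermediate species (has both prey and predators): J, H.
Count: 2.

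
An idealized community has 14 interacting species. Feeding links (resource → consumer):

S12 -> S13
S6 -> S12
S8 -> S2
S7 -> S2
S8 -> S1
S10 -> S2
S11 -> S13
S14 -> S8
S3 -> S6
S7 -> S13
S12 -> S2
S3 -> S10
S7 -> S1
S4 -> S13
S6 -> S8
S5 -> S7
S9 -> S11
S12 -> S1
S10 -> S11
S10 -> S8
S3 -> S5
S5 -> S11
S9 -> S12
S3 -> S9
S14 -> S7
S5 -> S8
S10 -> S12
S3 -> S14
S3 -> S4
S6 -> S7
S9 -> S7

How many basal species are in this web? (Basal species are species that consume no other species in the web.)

1

Basal species (no prey listed): S3.
Count: 1.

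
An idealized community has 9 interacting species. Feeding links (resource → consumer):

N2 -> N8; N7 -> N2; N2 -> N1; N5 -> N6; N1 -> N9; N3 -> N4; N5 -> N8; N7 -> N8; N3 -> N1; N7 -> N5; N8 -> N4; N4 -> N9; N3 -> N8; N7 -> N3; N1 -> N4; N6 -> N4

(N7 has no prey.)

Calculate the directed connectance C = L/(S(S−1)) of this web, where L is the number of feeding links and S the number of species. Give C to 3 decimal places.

C = 0.222

The web has S = 9 species and L = 16 feeding links.
C = L / (S(S−1)) = 16 / 72 = 0.2222 ≈ 0.222.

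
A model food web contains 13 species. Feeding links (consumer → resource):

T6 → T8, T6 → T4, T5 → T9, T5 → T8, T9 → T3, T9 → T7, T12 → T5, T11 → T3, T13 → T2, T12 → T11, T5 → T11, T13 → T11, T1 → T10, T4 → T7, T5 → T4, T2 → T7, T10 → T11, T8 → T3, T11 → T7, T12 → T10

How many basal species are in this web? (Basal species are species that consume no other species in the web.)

Basal species (no prey listed): T3, T7.
Count: 2.

2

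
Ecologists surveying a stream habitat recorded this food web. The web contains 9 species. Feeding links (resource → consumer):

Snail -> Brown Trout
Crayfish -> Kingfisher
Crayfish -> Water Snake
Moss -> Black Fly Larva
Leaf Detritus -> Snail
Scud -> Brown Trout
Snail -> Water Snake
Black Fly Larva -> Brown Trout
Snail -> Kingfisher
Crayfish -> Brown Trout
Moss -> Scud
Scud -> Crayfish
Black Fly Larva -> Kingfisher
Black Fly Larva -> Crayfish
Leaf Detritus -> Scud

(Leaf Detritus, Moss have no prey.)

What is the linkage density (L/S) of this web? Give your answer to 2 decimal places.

L/S = 1.67

There are L = 15 links among S = 9 species.
L/S = 15/9 = 1.6667 ≈ 1.67.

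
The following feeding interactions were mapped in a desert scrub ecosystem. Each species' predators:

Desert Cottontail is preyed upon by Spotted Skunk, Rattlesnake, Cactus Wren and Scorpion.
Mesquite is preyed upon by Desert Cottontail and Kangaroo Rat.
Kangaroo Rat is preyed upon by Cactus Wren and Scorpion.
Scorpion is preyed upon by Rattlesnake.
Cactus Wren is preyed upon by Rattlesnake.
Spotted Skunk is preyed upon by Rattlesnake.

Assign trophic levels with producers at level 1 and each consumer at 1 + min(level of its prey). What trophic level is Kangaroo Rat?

Trophic level 2

Mesquite is a producer → level 1.
Kangaroo Rat eats Mesquite → level 2.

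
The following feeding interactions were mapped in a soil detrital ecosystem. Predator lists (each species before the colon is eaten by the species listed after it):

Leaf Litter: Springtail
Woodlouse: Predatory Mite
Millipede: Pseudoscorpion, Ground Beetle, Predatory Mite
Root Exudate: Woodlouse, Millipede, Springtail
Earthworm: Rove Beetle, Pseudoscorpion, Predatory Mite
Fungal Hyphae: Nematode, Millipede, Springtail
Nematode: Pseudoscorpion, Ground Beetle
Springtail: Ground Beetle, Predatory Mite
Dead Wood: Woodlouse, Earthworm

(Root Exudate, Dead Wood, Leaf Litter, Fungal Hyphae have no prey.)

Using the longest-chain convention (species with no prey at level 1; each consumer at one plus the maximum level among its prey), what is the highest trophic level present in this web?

Basal resources (level 1): Root Exudate, Dead Wood, Leaf Litter, Fungal Hyphae.
Dead Wood → Earthworm → Rove Beetle gives Rove Beetle level 3.
No species has a prey at level 3, so no species reaches level 4.

3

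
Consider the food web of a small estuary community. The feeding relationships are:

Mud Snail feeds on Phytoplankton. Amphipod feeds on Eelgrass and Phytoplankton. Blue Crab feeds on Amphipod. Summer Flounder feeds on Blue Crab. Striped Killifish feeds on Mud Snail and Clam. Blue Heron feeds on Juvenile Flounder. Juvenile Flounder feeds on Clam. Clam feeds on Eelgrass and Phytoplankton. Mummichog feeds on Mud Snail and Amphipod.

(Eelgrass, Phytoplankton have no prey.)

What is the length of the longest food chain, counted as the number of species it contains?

One longest chain: Eelgrass → Amphipod → Blue Crab → Summer Flounder.
It has 4 species and 3 links.

4 species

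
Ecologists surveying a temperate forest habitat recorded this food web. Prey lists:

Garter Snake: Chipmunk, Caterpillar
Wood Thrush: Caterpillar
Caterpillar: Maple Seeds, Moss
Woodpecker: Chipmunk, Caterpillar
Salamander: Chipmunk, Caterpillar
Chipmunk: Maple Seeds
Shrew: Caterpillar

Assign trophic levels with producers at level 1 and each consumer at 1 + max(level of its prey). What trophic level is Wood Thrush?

Maple Seeds is a producer → level 1.
Caterpillar eats Maple Seeds (level 1); other prey at levels: Moss 1 → level 2.
Wood Thrush eats Caterpillar → level 3.

Trophic level 3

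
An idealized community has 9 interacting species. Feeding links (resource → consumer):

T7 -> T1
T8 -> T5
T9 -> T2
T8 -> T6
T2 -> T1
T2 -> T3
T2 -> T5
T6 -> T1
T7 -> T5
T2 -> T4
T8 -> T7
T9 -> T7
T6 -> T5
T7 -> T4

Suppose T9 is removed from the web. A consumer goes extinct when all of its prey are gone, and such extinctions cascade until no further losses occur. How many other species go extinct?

2

Remove T9.
Round 1: T2 (all prey gone) → extinct.
Round 2: T3 (all prey gone) → extinct.
No further losses. Total secondary extinctions: 2.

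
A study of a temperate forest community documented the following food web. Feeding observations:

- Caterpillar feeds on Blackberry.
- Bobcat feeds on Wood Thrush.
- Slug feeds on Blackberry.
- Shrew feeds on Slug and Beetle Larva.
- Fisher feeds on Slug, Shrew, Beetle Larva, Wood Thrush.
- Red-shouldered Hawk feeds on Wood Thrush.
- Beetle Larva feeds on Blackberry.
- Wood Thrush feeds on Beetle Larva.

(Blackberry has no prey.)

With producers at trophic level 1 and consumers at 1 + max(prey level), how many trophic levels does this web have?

4

Producers (level 1): Blackberry.
Blackberry → Beetle Larva → Wood Thrush → Fisher gives Fisher level 4.
No species has a prey at level 4, so no species reaches level 5.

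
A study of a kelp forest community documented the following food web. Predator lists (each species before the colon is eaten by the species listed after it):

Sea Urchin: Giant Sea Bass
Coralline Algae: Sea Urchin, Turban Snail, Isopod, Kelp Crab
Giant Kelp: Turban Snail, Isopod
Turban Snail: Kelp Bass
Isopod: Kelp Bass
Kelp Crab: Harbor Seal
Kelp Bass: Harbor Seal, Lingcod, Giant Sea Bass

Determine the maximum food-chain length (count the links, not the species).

3 links

One longest chain: Giant Kelp → Turban Snail → Kelp Bass → Harbor Seal.
It has 4 species and 3 links.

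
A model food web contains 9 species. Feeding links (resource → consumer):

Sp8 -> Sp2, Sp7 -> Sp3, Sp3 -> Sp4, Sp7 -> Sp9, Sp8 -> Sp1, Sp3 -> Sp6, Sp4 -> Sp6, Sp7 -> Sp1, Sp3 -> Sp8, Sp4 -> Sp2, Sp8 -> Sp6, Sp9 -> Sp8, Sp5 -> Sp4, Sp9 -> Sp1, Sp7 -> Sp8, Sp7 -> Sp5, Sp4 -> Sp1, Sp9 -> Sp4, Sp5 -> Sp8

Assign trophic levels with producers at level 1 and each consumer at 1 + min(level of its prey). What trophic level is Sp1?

Trophic level 2

Sp7 is a producer → level 1.
Sp1 eats Sp7 → level 2.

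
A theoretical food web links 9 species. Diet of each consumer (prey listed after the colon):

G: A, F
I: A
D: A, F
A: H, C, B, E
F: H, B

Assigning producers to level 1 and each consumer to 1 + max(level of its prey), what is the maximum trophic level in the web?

Producers (level 1): H, C, B, E.
H → A → D gives D level 3.
No species has a prey at level 3, so no species reaches level 4.

3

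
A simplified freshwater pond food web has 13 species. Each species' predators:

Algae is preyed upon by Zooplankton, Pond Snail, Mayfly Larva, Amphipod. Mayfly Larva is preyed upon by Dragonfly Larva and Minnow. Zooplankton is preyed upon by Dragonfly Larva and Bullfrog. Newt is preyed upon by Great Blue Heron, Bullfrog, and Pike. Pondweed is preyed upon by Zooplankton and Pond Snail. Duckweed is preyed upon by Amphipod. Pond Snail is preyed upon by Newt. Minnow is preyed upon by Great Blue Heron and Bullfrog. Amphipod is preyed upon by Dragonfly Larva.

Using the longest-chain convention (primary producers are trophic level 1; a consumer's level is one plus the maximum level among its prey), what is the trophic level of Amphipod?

Algae is a producer → level 1.
Amphipod eats Algae (level 1); other prey at levels: Duckweed 1 → level 2.

Trophic level 2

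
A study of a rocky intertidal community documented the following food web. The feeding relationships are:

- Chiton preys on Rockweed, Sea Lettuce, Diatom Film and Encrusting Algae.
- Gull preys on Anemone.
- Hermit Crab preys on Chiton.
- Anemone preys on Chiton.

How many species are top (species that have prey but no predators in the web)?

2

Top species (has prey, but nothing eats it): Hermit Crab, Gull.
Count: 2.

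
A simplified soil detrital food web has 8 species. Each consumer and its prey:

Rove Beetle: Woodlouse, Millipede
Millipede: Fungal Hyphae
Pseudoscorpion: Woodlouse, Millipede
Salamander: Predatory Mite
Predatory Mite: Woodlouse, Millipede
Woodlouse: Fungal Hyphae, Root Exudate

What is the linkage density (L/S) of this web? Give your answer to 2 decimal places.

There are L = 10 links among S = 8 species.
L/S = 10/8 = 1.2500 ≈ 1.25.

L/S = 1.25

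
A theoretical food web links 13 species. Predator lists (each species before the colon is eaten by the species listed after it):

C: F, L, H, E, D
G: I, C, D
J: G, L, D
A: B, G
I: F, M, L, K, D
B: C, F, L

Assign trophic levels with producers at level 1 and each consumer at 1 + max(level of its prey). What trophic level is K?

Trophic level 4

J is a producer → level 1.
G eats J (level 1); other prey at levels: A 1 → level 2.
I eats G → level 3.
K eats I → level 4.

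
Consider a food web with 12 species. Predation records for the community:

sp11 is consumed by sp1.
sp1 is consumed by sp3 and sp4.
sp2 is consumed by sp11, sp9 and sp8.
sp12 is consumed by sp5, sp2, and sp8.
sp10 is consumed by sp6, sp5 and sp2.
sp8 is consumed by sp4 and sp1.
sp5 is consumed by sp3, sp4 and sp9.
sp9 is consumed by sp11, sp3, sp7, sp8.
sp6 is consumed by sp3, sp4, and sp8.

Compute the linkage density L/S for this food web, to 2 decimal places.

L/S = 2.00

There are L = 24 links among S = 12 species.
L/S = 24/12 = 2.0000 ≈ 2.00.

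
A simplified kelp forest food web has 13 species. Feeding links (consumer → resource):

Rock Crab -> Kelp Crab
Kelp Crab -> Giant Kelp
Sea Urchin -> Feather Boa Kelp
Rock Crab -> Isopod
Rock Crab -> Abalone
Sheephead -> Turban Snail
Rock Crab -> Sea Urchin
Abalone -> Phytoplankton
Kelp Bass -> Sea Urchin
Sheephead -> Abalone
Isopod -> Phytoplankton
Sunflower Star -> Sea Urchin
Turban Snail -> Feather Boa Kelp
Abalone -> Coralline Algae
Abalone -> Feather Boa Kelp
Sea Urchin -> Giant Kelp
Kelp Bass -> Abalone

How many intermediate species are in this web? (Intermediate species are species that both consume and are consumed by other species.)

Intermediate species (has both prey and predators): Abalone, Turban Snail, Isopod, Kelp Crab, Sea Urchin.
Count: 5.

5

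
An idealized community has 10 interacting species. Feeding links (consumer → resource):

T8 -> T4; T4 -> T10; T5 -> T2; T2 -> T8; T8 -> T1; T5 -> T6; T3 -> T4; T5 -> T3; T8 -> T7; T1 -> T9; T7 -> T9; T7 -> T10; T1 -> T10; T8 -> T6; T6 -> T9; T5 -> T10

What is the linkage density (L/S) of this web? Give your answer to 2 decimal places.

L/S = 1.60

There are L = 16 links among S = 10 species.
L/S = 16/10 = 1.6000 ≈ 1.60.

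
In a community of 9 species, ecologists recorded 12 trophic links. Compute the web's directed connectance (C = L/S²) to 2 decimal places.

C = 0.15

The web has S = 9 species and L = 12 feeding links.
C = L / S² = 12 / 81 = 0.1481 ≈ 0.15.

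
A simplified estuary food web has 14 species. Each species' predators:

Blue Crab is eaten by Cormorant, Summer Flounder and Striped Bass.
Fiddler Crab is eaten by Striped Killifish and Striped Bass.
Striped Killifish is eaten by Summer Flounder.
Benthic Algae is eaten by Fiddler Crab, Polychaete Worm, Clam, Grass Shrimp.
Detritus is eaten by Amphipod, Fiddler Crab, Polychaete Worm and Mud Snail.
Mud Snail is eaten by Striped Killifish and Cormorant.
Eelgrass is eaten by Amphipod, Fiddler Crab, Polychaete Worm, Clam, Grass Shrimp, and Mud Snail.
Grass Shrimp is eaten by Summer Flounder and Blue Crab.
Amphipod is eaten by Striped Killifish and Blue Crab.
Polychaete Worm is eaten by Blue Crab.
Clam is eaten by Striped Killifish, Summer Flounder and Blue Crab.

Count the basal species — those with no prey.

3

Basal species (no prey listed): Detritus, Benthic Algae, Eelgrass.
Count: 3.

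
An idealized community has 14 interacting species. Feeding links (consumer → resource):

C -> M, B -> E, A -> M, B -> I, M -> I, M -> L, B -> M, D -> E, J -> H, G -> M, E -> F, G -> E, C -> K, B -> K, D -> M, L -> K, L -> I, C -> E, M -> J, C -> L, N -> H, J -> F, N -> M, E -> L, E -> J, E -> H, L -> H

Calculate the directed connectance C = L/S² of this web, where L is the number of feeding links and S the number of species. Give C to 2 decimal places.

The web has S = 14 species and L = 27 feeding links.
C = L / S² = 27 / 196 = 0.1378 ≈ 0.14.

C = 0.14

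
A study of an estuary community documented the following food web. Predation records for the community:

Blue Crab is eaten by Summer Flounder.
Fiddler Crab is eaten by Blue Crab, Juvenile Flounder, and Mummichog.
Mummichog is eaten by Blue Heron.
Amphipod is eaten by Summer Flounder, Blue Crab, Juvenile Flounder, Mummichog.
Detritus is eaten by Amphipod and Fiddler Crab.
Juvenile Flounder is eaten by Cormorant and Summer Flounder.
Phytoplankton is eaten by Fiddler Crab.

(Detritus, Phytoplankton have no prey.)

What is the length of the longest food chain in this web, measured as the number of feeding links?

3 links

One longest chain: Detritus → Amphipod → Mummichog → Blue Heron.
It has 4 species and 3 links.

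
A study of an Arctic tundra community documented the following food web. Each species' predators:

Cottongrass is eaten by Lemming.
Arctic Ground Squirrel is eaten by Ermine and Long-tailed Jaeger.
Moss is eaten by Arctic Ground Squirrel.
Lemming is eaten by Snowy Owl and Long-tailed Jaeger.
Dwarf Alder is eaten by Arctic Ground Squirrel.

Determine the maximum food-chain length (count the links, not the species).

2 links

One longest chain: Moss → Arctic Ground Squirrel → Ermine.
It has 3 species and 2 links.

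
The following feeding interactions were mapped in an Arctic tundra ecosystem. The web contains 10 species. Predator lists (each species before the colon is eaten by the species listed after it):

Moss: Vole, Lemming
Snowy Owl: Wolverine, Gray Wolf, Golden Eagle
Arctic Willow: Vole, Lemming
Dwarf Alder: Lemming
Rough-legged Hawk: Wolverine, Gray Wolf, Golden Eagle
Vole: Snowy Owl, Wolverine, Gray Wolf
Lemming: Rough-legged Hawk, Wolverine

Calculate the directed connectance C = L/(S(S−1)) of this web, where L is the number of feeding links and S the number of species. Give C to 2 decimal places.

C = 0.18

The web has S = 10 species and L = 16 feeding links.
C = L / (S(S−1)) = 16 / 90 = 0.1778 ≈ 0.18.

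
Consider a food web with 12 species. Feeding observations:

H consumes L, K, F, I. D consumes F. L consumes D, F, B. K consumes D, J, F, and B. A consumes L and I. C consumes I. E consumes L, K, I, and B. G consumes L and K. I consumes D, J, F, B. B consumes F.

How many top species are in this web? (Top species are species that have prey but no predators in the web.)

Top species (has prey, but nothing eats it): H, A, C, G, E.
Count: 5.

5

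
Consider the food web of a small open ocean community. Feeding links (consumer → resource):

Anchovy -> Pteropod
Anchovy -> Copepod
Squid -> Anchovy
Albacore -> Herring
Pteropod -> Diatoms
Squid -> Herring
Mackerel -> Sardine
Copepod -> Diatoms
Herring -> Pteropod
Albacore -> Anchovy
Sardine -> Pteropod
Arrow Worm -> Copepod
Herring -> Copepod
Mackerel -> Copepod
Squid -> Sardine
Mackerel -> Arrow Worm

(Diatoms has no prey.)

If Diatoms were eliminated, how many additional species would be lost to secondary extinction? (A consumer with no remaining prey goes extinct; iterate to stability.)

Remove Diatoms.
Round 1: Pteropod (all prey gone), Copepod (all prey gone) → extinct.
Round 2: Anchovy (all prey gone), Sardine (all prey gone), Arrow Worm (all prey gone), Herring (all prey gone) → extinct.
Round 3: Albacore (all prey gone), Mackerel (all prey gone), Squid (all prey gone) → extinct.
No further losses. Total secondary extinctions: 9.

9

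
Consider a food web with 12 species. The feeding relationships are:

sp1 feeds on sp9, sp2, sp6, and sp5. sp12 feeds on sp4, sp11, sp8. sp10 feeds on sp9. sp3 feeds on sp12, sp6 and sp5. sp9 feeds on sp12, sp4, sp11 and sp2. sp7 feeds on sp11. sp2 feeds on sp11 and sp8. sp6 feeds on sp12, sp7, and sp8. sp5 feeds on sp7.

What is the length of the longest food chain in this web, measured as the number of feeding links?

One longest chain: sp11 → sp7 → sp6 → sp3.
It has 4 species and 3 links.

3 links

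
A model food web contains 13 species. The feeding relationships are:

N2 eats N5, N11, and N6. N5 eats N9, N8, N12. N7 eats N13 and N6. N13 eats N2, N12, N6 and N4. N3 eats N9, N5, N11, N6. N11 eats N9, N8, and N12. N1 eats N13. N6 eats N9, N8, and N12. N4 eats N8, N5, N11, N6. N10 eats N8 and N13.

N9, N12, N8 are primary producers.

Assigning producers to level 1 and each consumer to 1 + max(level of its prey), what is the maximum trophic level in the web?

Producers (level 1): N9, N12, N8.
N9 → N5 → N2 → N13 → N1 gives N1 level 5.
No species has a prey at level 5, so no species reaches level 6.

5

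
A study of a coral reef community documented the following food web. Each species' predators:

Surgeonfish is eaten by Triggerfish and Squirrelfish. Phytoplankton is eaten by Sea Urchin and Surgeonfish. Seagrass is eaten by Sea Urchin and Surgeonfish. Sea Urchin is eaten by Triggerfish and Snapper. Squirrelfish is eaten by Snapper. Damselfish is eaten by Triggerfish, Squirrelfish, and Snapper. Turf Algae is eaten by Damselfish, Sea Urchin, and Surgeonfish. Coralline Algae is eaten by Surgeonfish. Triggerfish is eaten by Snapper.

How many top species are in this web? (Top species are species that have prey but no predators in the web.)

1

Top species (has prey, but nothing eats it): Snapper.
Count: 1.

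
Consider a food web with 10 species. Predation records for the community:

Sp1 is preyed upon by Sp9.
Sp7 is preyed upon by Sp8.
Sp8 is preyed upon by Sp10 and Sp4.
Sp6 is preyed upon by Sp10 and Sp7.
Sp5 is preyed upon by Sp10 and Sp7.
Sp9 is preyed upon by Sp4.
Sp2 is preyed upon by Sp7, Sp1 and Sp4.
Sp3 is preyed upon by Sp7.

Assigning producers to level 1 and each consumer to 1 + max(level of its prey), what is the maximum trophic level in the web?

4

Producers (level 1): Sp2, Sp3, Sp5, Sp6.
Sp2 → Sp7 → Sp8 → Sp10 gives Sp10 level 4.
No species has a prey at level 4, so no species reaches level 5.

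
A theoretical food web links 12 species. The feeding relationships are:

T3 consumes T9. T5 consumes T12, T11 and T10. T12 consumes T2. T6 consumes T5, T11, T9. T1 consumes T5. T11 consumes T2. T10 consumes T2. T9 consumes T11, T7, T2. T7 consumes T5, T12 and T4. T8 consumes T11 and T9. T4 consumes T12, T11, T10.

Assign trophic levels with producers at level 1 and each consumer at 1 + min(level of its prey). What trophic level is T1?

T2 is a producer → level 1.
T11 eats T2 → level 2.
T5 eats T11 → level 3.
T1 eats T5 → level 4.
No prey of T1 is below level 3, so 4 is the minimum.

Trophic level 4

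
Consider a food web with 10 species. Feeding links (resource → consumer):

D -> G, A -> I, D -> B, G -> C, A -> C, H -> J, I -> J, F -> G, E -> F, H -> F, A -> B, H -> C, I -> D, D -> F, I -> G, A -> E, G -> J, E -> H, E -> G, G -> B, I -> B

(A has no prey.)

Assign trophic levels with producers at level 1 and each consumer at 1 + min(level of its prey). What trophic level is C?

Trophic level 2

A is a producer → level 1.
C eats A → level 2.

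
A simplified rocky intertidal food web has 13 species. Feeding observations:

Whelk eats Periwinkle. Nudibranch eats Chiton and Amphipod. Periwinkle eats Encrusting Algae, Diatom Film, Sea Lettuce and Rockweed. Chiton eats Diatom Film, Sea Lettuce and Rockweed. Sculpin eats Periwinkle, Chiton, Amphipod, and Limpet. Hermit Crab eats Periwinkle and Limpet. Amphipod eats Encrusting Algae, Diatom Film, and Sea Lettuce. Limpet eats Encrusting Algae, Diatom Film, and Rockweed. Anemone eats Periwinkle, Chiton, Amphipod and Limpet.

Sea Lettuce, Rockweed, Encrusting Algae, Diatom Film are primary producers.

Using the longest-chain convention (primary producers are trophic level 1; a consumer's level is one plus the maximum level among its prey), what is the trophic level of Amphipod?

Trophic level 2

Sea Lettuce is a producer → level 1.
Amphipod eats Sea Lettuce (level 1); other prey at levels: Encrusting Algae 1, Diatom Film 1 → level 2.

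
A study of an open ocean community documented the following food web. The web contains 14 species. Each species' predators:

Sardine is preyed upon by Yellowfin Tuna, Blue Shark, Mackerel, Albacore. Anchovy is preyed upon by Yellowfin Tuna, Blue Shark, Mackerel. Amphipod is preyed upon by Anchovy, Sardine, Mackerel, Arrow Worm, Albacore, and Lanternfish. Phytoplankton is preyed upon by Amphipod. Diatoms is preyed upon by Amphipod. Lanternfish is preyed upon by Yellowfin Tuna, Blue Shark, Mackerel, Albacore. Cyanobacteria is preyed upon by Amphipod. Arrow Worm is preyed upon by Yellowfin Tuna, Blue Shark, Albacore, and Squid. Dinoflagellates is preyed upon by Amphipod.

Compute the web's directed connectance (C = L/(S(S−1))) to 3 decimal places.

The web has S = 14 species and L = 25 feeding links.
C = L / (S(S−1)) = 25 / 182 = 0.1374 ≈ 0.137.

C = 0.137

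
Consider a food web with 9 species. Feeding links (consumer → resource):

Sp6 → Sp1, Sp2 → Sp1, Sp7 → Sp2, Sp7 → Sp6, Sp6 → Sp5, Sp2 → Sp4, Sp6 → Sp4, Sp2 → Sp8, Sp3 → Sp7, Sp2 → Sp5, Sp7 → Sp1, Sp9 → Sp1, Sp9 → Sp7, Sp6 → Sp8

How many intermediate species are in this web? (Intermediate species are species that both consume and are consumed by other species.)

3

Intermediate species (has both prey and predators): Sp2, Sp6, Sp7.
Count: 3.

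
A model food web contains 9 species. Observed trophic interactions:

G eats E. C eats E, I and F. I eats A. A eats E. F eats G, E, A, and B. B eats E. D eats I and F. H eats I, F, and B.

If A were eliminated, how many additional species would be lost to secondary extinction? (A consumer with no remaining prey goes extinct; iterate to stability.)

1

Remove A.
Round 1: I (all prey gone) → extinct.
No further losses. Total secondary extinctions: 1.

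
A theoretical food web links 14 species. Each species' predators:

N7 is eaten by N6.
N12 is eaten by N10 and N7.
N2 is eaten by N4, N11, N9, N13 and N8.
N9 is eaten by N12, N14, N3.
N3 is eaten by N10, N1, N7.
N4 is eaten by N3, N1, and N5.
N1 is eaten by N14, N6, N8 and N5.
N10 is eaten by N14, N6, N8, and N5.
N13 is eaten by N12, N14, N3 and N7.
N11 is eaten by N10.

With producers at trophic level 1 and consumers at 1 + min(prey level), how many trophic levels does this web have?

Producers (level 1): N2.
Following each consumer down to its lowest-level prey: N2 → N13 → N7 → N6 (levels 1 through 4).
All prey of N6 (N7 3, N10 3, N1 3) are at level 3 or above, so N6 is at level 1 + 3 = 4.
Every consumer has at least one prey at level 3 or below, so none exceeds level 4.

4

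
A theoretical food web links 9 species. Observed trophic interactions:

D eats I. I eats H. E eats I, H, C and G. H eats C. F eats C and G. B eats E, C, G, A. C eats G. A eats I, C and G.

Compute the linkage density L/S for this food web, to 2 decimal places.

There are L = 17 links among S = 9 species.
L/S = 17/9 = 1.8889 ≈ 1.89.

L/S = 1.89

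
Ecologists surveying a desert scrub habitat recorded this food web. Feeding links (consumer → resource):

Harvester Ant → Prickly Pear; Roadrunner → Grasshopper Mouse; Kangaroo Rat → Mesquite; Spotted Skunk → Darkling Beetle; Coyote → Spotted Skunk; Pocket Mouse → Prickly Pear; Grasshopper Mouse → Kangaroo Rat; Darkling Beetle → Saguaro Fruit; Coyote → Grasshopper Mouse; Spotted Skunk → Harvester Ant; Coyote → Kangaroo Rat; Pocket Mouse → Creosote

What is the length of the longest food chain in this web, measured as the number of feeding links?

3 links

One longest chain: Prickly Pear → Harvester Ant → Spotted Skunk → Coyote.
It has 4 species and 3 links.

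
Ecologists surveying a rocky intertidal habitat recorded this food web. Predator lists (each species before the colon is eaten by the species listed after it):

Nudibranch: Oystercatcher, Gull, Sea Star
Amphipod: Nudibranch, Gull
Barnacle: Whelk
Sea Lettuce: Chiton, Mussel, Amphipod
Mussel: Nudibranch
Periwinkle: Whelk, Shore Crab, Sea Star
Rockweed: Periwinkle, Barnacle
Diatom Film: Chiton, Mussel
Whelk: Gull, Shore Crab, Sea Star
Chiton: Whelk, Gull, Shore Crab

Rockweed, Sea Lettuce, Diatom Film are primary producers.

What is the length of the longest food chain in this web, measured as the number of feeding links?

One longest chain: Sea Lettuce → Mussel → Nudibranch → Oystercatcher.
It has 4 species and 3 links.

3 links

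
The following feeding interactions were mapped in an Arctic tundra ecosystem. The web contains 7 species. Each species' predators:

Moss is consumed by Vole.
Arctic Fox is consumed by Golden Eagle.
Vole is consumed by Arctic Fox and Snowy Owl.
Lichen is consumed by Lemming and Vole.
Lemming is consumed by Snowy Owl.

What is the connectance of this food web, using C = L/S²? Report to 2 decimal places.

C = 0.14

The web has S = 7 species and L = 7 feeding links.
C = L / S² = 7 / 49 = 0.1429 ≈ 0.14.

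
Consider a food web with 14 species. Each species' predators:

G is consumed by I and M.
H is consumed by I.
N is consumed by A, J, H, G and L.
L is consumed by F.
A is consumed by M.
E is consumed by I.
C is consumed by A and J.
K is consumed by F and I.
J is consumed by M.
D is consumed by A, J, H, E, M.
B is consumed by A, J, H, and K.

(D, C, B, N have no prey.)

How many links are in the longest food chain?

One longest chain: B → K → F.
It has 3 species and 2 links.

2 links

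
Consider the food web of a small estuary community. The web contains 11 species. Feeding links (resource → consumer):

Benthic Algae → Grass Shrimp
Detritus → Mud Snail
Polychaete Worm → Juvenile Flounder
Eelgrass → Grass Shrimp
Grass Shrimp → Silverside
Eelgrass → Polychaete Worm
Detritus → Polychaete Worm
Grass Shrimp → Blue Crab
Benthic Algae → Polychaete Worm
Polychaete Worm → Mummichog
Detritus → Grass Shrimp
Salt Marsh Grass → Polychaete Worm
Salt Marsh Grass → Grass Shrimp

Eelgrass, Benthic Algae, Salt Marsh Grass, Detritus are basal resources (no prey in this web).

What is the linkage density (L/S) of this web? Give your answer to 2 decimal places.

There are L = 13 links among S = 11 species.
L/S = 13/11 = 1.1818 ≈ 1.18.

L/S = 1.18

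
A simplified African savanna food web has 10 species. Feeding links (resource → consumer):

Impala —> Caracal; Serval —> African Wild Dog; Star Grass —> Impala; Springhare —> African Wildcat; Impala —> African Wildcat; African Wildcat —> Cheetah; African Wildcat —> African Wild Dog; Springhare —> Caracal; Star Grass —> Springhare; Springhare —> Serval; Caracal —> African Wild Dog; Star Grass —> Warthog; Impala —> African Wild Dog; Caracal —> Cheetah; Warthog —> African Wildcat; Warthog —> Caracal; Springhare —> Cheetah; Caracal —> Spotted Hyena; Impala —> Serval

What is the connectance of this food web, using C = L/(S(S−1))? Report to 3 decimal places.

C = 0.211

The web has S = 10 species and L = 19 feeding links.
C = L / (S(S−1)) = 19 / 90 = 0.2111 ≈ 0.211.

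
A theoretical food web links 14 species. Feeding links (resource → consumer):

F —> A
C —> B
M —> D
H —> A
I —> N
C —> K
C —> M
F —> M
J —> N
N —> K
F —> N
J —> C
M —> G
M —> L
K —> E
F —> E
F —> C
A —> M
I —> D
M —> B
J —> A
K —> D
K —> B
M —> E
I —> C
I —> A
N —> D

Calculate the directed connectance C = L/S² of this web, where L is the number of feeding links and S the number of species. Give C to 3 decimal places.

C = 0.138

The web has S = 14 species and L = 27 feeding links.
C = L / S² = 27 / 196 = 0.1378 ≈ 0.138.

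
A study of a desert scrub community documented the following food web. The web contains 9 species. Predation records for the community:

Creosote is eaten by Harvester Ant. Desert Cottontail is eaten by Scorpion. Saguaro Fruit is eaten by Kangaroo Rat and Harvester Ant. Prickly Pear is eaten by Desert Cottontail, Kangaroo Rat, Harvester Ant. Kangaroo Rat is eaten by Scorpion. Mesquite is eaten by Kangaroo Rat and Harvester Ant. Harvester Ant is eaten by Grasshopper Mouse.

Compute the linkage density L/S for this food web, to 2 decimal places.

There are L = 11 links among S = 9 species.
L/S = 11/9 = 1.2222 ≈ 1.22.

L/S = 1.22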